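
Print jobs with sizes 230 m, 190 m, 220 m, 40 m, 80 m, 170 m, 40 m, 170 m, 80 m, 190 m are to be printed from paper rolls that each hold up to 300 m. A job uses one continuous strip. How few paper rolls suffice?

6

Total = 230 + 220 + 190 + 190 + 170 + 170 + 80 + 80 + 40 + 40 = 1410 m.
Lower bound: ⌈1410/300⌉ = 5 paper rolls.
Also, 6 print jobs each exceed 150 m, and no two of those can share a roll, so at least 6 paper rolls are needed.
A packing using 6 paper rolls:
  roll 1: 230 + 40 = 270
  roll 2: 220 + 80 = 300
  roll 3: 190 + 80 = 270
  roll 4: 190 + 40 = 230
  roll 5: 170 = 170
  roll 6: 170 = 170
This matches the lower bound, so 6 is optimal.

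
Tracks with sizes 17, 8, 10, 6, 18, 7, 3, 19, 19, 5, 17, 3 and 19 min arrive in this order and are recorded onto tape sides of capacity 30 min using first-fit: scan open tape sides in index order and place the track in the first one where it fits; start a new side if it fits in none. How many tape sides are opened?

7

  17 → side 1 (new)  [load 17/30]
  8 → side 1  [load 25/30]
  10 → side 2 (new)  [load 10/30]
  6 → side 2  [load 16/30]
  18 → side 3 (new)  [load 18/30]
  7 → side 2  [load 23/30]
  3 → side 1  [load 28/30]
  19 → side 4 (new)  [load 19/30]
  19 → side 5 (new)  [load 19/30]
  5 → side 2  [load 28/30]
  17 → side 6 (new)  [load 17/30]
  3 → side 3  [load 21/30]
  19 → side 7 (new)  [load 19/30]
7 tape sides opened.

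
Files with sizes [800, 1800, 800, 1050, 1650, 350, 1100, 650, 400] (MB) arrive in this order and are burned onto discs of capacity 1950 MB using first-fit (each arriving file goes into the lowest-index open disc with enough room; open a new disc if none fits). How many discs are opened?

  800 → disc 1 (new)  [load 800/1950]
  1800 → disc 2 (new)  [load 1800/1950]
  800 → disc 1  [load 1600/1950]
  1050 → disc 3 (new)  [load 1050/1950]
  1650 → disc 4 (new)  [load 1650/1950]
  350 → disc 1  [load 1950/1950]
  1100 → disc 5 (new)  [load 1100/1950]
  650 → disc 3  [load 1700/1950]
  400 → disc 5  [load 1500/1950]
5 discs opened.

5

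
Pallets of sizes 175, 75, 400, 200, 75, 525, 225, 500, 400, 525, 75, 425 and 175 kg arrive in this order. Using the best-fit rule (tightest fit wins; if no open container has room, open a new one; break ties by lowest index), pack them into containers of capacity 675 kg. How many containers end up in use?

  175 → container 1 (new)  [load 175/675]
  75 → container 1  [load 250/675]
  400 → container 1  [load 650/675]
  200 → container 2 (new)  [load 200/675]
  75 → container 2  [load 275/675]
  525 → container 3 (new)  [load 525/675]
  225 → container 2  [load 500/675]
  500 → container 4 (new)  [load 500/675]
  400 → container 5 (new)  [load 400/675]
  525 → container 6 (new)  [load 525/675]
  75 → container 3  [load 600/675]
  425 → container 7 (new)  [load 425/675]
  175 → container 2  [load 675/675]
7 containers opened.

7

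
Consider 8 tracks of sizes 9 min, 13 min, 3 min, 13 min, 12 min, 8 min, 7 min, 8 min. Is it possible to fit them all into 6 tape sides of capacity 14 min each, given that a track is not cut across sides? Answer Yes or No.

No

Total = 73 min; ⌈73/14⌉ = 6.
The bound of 6 does not rule out 6, but exhaustive search shows no assignment into 6 tape sides of capacity 14 min exists — the minimum is 7.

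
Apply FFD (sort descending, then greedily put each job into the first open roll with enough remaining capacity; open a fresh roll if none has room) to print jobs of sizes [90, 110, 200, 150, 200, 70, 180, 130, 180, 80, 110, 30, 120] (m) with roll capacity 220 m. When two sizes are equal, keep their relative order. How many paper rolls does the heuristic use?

8

Sorted descending: 200, 200, 180, 180, 150, 130, 120, 110, 110, 90, 80, 70, 30.
  200 → roll 1 (new)  [load 200/220]
  200 → roll 2 (new)  [load 200/220]
  180 → roll 3 (new)  [load 180/220]
  180 → roll 4 (new)  [load 180/220]
  150 → roll 5 (new)  [load 150/220]
  130 → roll 6 (new)  [load 130/220]
  120 → roll 7 (new)  [load 120/220]
  110 → roll 8 (new)  [load 110/220]
  110 → roll 8  [load 220/220]
  90 → roll 6  [load 220/220]
  80 → roll 7  [load 200/220]
  70 → roll 5  [load 220/220]
  30 → roll 3  [load 210/220]
8 paper rolls opened.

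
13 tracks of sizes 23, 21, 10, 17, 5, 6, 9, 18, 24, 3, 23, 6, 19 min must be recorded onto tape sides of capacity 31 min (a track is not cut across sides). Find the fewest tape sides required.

Total = 24 + 23 + 23 + 21 + 19 + 18 + 17 + 10 + 9 + 6 + 6 + 5 + 3 = 184 min.
Lower bound: ⌈184/31⌉ = 6 tape sides.
Also, 7 tracks each exceed 31/2 min, and no two of those can share a side, so at least 7 tape sides are needed.
A packing using 7 tape sides:
  side 1: 24 + 6 = 30
  side 2: 23 + 6 = 29
  side 3: 23 + 5 + 3 = 31
  side 4: 21 + 10 = 31
  side 5: 19 + 9 = 28
  side 6: 18 = 18
  side 7: 17 = 17
This matches the lower bound, so 7 is optimal.

7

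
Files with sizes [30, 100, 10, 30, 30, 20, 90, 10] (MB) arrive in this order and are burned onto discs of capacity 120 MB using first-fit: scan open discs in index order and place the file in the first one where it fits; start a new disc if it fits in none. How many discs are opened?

3

  30 → disc 1 (new)  [load 30/120]
  100 → disc 2 (new)  [load 100/120]
  10 → disc 1  [load 40/120]
  30 → disc 1  [load 70/120]
  30 → disc 1  [load 100/120]
  20 → disc 1  [load 120/120]
  90 → disc 3 (new)  [load 90/120]
  10 → disc 2  [load 110/120]
3 discs opened.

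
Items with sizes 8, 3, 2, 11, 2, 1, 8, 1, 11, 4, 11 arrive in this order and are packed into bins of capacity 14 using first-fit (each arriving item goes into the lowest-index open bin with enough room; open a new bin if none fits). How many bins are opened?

5

  8 → bin 1 (new)  [load 8/14]
  3 → bin 1  [load 11/14]
  2 → bin 1  [load 13/14]
  11 → bin 2 (new)  [load 11/14]
  2 → bin 2  [load 13/14]
  1 → bin 1  [load 14/14]
  8 → bin 3 (new)  [load 8/14]
  1 → bin 2  [load 14/14]
  11 → bin 4 (new)  [load 11/14]
  4 → bin 3  [load 12/14]
  11 → bin 5 (new)  [load 11/14]
5 bins opened.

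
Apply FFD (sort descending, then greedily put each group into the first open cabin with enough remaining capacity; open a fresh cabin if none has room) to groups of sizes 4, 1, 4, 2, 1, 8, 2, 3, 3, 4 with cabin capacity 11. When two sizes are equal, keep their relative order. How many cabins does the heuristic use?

Sorted descending: 8, 4, 4, 4, 3, 3, 2, 2, 1, 1.
  8 → cabin 1 (new)  [load 8/11]
  4 → cabin 2 (new)  [load 4/11]
  4 → cabin 2  [load 8/11]
  4 → cabin 3 (new)  [load 4/11]
  3 → cabin 1  [load 11/11]
  3 → cabin 2  [load 11/11]
  2 → cabin 3  [load 6/11]
  2 → cabin 3  [load 8/11]
  1 → cabin 3  [load 9/11]
  1 → cabin 3  [load 10/11]
3 cabins opened.

3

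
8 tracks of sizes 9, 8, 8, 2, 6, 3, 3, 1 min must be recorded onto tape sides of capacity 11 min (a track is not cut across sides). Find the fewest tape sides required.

Total = 9 + 8 + 8 + 6 + 3 + 3 + 2 + 1 = 40 min.
Lower bound: ⌈40/11⌉ = 4 tape sides.
A packing using 4 tape sides:
  side 1: 9 + 2 = 11
  side 2: 8 + 3 = 11
  side 3: 8 + 3 = 11
  side 4: 6 + 1 = 7
This matches the lower bound, so 4 is optimal.

4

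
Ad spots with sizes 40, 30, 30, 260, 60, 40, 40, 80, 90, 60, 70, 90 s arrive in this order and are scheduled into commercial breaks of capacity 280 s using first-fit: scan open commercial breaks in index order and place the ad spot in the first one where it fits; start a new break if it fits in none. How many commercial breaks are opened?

  40 → break 1 (new)  [load 40/280]
  30 → break 1  [load 70/280]
  30 → break 1  [load 100/280]
  260 → break 2 (new)  [load 260/280]
  60 → break 1  [load 160/280]
  40 → break 1  [load 200/280]
  40 → break 1  [load 240/280]
  80 → break 3 (new)  [load 80/280]
  90 → break 3  [load 170/280]
  60 → break 3  [load 230/280]
  70 → break 4 (new)  [load 70/280]
  90 → break 4  [load 160/280]
4 commercial breaks opened.

4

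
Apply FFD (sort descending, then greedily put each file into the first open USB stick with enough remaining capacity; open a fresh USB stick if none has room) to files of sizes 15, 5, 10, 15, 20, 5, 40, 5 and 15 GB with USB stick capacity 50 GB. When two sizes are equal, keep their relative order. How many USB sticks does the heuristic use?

3

Sorted descending: 40, 20, 15, 15, 15, 10, 5, 5, 5.
  40 → USB stick 1 (new)  [load 40/50]
  20 → USB stick 2 (new)  [load 20/50]
  15 → USB stick 2  [load 35/50]
  15 → USB stick 2  [load 50/50]
  15 → USB stick 3 (new)  [load 15/50]
  10 → USB stick 1  [load 50/50]
  5 → USB stick 3  [load 20/50]
  5 → USB stick 3  [load 25/50]
  5 → USB stick 3  [load 30/50]
3 USB sticks opened.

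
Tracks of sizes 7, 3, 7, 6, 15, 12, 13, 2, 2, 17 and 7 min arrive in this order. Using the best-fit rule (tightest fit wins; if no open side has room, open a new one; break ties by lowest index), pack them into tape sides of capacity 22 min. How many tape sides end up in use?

5

  7 → side 1 (new)  [load 7/22]
  3 → side 1  [load 10/22]
  7 → side 1  [load 17/22]
  6 → side 2 (new)  [load 6/22]
  15 → side 2  [load 21/22]
  12 → side 3 (new)  [load 12/22]
  13 → side 4 (new)  [load 13/22]
  2 → side 1  [load 19/22]
  2 → side 1  [load 21/22]
  17 → side 5 (new)  [load 17/22]
  7 → side 4  [load 20/22]
5 tape sides opened.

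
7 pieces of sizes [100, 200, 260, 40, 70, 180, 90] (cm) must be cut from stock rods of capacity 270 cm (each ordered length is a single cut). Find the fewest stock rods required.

4

Total = 260 + 200 + 180 + 100 + 90 + 70 + 40 = 940 cm.
Lower bound: ⌈940/270⌉ = 4 stock rods.
A packing using 4 stock rods:
  stock rod 1: 260 = 260
  stock rod 2: 200 + 70 = 270
  stock rod 3: 180 + 90 = 270
  stock rod 4: 100 + 40 = 140
This matches the lower bound, so 4 is optimal.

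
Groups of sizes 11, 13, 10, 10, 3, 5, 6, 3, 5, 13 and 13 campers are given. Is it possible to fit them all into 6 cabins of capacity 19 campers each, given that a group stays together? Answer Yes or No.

Yes

A valid assignment using 6 cabins:
  cabin 1: 13 + 6 = 19
  cabin 2: 13 + 5 = 18
  cabin 3: 13 + 5 = 18
  cabin 4: 11 + 3 + 3 = 17
  cabin 5: 10 = 10
  cabin 6: 10 = 10
Every load is within 19 campers, so 6 cabins suffice.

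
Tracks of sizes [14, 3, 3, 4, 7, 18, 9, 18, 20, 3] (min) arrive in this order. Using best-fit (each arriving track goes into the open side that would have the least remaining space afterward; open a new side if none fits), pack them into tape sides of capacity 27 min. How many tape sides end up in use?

  14 → side 1 (new)  [load 14/27]
  3 → side 1  [load 17/27]
  3 → side 1  [load 20/27]
  4 → side 1  [load 24/27]
  7 → side 2 (new)  [load 7/27]
  18 → side 2  [load 25/27]
  9 → side 3 (new)  [load 9/27]
  18 → side 3  [load 27/27]
  20 → side 4 (new)  [load 20/27]
  3 → side 1  [load 27/27]
4 tape sides opened.

4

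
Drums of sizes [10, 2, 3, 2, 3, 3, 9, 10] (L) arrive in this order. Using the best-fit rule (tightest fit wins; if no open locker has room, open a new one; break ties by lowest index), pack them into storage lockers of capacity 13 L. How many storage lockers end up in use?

  10 → locker 1 (new)  [load 10/13]
  2 → locker 1  [load 12/13]
  3 → locker 2 (new)  [load 3/13]
  2 → locker 2  [load 5/13]
  3 → locker 2  [load 8/13]
  3 → locker 2  [load 11/13]
  9 → locker 3 (new)  [load 9/13]
  10 → locker 4 (new)  [load 10/13]
4 storage lockers opened.

4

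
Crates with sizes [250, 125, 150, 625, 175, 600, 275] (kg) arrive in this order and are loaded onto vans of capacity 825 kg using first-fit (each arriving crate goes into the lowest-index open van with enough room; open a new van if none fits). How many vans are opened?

4

  250 → van 1 (new)  [load 250/825]
  125 → van 1  [load 375/825]
  150 → van 1  [load 525/825]
  625 → van 2 (new)  [load 625/825]
  175 → van 1  [load 700/825]
  600 → van 3 (new)  [load 600/825]
  275 → van 4 (new)  [load 275/825]
4 vans opened.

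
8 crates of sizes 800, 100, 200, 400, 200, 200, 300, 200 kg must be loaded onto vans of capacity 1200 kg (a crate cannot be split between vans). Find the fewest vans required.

Total = 800 + 400 + 300 + 200 + 200 + 200 + 200 + 100 = 2400 kg.
Lower bound: ⌈2400/1200⌉ = 2 vans.
A packing using 2 vans:
  van 1: 800 + 400 = 1200
  van 2: 300 + 200 + 200 + 200 + 200 + 100 = 1200
This matches the lower bound, so 2 is optimal.

2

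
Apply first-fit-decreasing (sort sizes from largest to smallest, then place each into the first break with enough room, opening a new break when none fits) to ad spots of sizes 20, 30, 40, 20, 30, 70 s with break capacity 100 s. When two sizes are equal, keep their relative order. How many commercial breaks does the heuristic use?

Sorted descending: 70, 40, 30, 30, 20, 20.
  70 → break 1 (new)  [load 70/100]
  40 → break 2 (new)  [load 40/100]
  30 → break 1  [load 100/100]
  30 → break 2  [load 70/100]
  20 → break 2  [load 90/100]
  20 → break 3 (new)  [load 20/100]
3 commercial breaks opened.

3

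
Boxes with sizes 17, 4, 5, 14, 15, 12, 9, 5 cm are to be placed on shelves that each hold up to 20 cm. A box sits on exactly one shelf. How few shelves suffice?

5

Total = 17 + 15 + 14 + 12 + 9 + 5 + 5 + 4 = 81 cm.
Lower bound: ⌈81/20⌉ = 5 shelves.
A packing using 5 shelves:
  shelf 1: 17 = 17
  shelf 2: 15 + 5 = 20
  shelf 3: 14 + 5 = 19
  shelf 4: 12 + 4 = 16
  shelf 5: 9 = 9
This matches the lower bound, so 5 is optimal.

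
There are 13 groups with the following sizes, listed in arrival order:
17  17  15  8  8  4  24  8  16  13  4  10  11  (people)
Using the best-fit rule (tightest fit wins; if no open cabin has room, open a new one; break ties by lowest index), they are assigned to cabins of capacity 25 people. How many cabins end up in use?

  17 → cabin 1 (new)  [load 17/25]
  17 → cabin 2 (new)  [load 17/25]
  15 → cabin 3 (new)  [load 15/25]
  8 → cabin 1  [load 25/25]
  8 → cabin 2  [load 25/25]
  4 → cabin 3  [load 19/25]
  24 → cabin 4 (new)  [load 24/25]
  8 → cabin 5 (new)  [load 8/25]
  16 → cabin 5  [load 24/25]
  13 → cabin 6 (new)  [load 13/25]
  4 → cabin 3  [load 23/25]
  10 → cabin 6  [load 23/25]
  11 → cabin 7 (new)  [load 11/25]
7 cabins opened.

7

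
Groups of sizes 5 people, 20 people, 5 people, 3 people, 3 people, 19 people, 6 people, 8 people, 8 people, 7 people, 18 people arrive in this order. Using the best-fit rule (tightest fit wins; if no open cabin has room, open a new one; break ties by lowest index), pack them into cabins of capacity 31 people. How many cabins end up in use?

4

  5 → cabin 1 (new)  [load 5/31]
  20 → cabin 1  [load 25/31]
  5 → cabin 1  [load 30/31]
  3 → cabin 2 (new)  [load 3/31]
  3 → cabin 2  [load 6/31]
  19 → cabin 2  [load 25/31]
  6 → cabin 2  [load 31/31]
  8 → cabin 3 (new)  [load 8/31]
  8 → cabin 3  [load 16/31]
  7 → cabin 3  [load 23/31]
  18 → cabin 4 (new)  [load 18/31]
4 cabins opened.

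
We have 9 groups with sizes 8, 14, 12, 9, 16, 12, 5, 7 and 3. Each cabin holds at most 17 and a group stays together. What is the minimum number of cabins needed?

Total = 16 + 14 + 12 + 12 + 9 + 8 + 7 + 5 + 3 = 86.
Lower bound: ⌈86/17⌉ = 6 cabins.
A packing using 6 cabins:
  cabin 1: 16 = 16
  cabin 2: 14 + 3 = 17
  cabin 3: 12 + 5 = 17
  cabin 4: 12 = 12
  cabin 5: 9 + 8 = 17
  cabin 6: 7 = 7
This matches the lower bound, so 6 is optimal.

6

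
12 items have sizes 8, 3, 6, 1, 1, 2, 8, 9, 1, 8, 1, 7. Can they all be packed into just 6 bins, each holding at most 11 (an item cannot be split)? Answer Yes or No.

Yes

A valid assignment using 6 bins:
  bin 1: 9 + 2 = 11
  bin 2: 8 + 3 = 11
  bin 3: 8 + 1 + 1 + 1 = 11
  bin 4: 8 + 1 = 9
  bin 5: 7 = 7
  bin 6: 6 = 6
Every load is within 11, so 6 bins suffice.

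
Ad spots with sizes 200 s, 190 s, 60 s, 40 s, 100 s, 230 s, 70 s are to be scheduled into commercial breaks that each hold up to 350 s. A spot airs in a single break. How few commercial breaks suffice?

3

Total = 230 + 200 + 190 + 100 + 70 + 60 + 40 = 890 s.
Lower bound: ⌈890/350⌉ = 3 commercial breaks.
A packing using 3 commercial breaks:
  break 1: 230 + 100 = 330
  break 2: 200 + 70 + 60 = 330
  break 3: 190 + 40 = 230
This matches the lower bound, so 3 is optimal.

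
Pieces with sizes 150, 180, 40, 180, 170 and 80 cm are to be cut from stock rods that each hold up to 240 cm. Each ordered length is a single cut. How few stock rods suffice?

Total = 180 + 180 + 170 + 150 + 80 + 40 = 800 cm.
Lower bound: ⌈800/240⌉ = 4 stock rods.
A packing using 4 stock rods:
  stock rod 1: 180 + 40 = 220
  stock rod 2: 180 = 180
  stock rod 3: 170 = 170
  stock rod 4: 150 + 80 = 230
This matches the lower bound, so 4 is optimal.

4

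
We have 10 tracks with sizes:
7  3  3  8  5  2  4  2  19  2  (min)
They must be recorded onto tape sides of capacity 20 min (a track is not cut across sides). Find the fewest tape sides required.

3

Total = 19 + 8 + 7 + 5 + 4 + 3 + 3 + 2 + 2 + 2 = 55 min.
Lower bound: ⌈55/20⌉ = 3 tape sides.
A packing using 3 tape sides:
  side 1: 19 = 19
  side 2: 8 + 7 + 5 = 20
  side 3: 4 + 3 + 3 + 2 + 2 + 2 = 16
This matches the lower bound, so 3 is optimal.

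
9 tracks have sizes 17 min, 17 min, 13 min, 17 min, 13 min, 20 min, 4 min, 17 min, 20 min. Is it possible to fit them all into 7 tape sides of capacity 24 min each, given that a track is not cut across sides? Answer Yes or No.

No

Total = 138 min; ⌈138/24⌉ = 6.
8 tracks each exceed half the capacity and cannot share a side, forcing at least 8 tape sides.
At least 8 tape sides are required, but only 7 are allowed.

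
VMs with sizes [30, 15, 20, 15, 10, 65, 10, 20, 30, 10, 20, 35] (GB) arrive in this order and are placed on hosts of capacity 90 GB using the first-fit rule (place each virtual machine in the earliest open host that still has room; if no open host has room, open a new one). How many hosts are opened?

4

  30 → host 1 (new)  [load 30/90]
  15 → host 1  [load 45/90]
  20 → host 1  [load 65/90]
  15 → host 1  [load 80/90]
  10 → host 1  [load 90/90]
  65 → host 2 (new)  [load 65/90]
  10 → host 2  [load 75/90]
  20 → host 3 (new)  [load 20/90]
  30 → host 3  [load 50/90]
  10 → host 2  [load 85/90]
  20 → host 3  [load 70/90]
  35 → host 4 (new)  [load 35/90]
4 hosts opened.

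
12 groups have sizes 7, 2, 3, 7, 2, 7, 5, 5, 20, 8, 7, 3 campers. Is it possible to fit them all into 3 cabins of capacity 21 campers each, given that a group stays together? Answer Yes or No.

Total = 76 campers; ⌈76/21⌉ = 4.
At least 4 cabins are required, but only 3 are allowed.

No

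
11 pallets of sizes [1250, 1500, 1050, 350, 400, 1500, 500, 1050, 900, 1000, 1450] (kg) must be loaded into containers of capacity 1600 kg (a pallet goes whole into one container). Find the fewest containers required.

Total = 1500 + 1500 + 1450 + 1250 + 1050 + 1050 + 1000 + 900 + 500 + 400 + 350 = 10950 kg.
Lower bound: ⌈10950/1600⌉ = 7 containers.
Also, 8 pallets each exceed 800 kg, and no two of those can share a container, so at least 8 containers are needed.
A packing using 8 containers:
  container 1: 1500 = 1500
  container 2: 1500 = 1500
  container 3: 1450 = 1450
  container 4: 1250 + 350 = 1600
  container 5: 1050 + 500 = 1550
  container 6: 1050 + 400 = 1450
  container 7: 1000 = 1000
  container 8: 900 = 900
This matches the lower bound, so 8 is optimal.

8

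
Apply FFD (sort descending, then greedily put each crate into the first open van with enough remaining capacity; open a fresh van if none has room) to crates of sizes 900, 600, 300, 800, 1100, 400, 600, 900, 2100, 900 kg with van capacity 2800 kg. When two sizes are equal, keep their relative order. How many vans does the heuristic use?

Sorted descending: 2100, 1100, 900, 900, 900, 800, 600, 600, 400, 300.
  2100 → van 1 (new)  [load 2100/2800]
  1100 → van 2 (new)  [load 1100/2800]
  900 → van 2  [load 2000/2800]
  900 → van 3 (new)  [load 900/2800]
  900 → van 3  [load 1800/2800]
  800 → van 2  [load 2800/2800]
  600 → van 1  [load 2700/2800]
  600 → van 3  [load 2400/2800]
  400 → van 3  [load 2800/2800]
  300 → van 4 (new)  [load 300/2800]
4 vans opened.

4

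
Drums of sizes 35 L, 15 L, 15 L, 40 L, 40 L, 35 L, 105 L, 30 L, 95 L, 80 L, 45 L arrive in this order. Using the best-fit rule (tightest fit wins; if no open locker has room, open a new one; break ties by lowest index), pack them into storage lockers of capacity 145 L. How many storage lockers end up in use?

  35 → locker 1 (new)  [load 35/145]
  15 → locker 1  [load 50/145]
  15 → locker 1  [load 65/145]
  40 → locker 1  [load 105/145]
  40 → locker 1  [load 145/145]
  35 → locker 2 (new)  [load 35/145]
  105 → locker 2  [load 140/145]
  30 → locker 3 (new)  [load 30/145]
  95 → locker 3  [load 125/145]
  80 → locker 4 (new)  [load 80/145]
  45 → locker 4  [load 125/145]
4 storage lockers opened.

4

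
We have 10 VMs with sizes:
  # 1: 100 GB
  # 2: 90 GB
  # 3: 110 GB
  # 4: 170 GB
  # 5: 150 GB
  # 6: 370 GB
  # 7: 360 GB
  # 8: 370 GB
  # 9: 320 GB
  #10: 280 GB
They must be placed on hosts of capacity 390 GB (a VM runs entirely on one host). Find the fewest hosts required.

7

Total = 370 + 370 + 360 + 320 + 280 + 170 + 150 + 110 + 100 + 90 = 2320 GB.
Lower bound: ⌈2320/390⌉ = 6 hosts.
A packing using 7 hosts:
  host 1: 370 = 370
  host 2: 370 = 370
  host 3: 360 = 360
  host 4: 320 = 320
  host 5: 280 + 110 = 390
  host 6: 170 + 150 = 320
  host 7: 100 + 90 = 190
No arrangement into 6 hosts stays within capacity, so 7 is optimal.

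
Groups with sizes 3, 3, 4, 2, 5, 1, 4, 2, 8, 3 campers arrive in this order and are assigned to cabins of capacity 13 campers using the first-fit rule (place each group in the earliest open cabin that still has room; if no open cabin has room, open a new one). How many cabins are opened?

  3 → cabin 1 (new)  [load 3/13]
  3 → cabin 1  [load 6/13]
  4 → cabin 1  [load 10/13]
  2 → cabin 1  [load 12/13]
  5 → cabin 2 (new)  [load 5/13]
  1 → cabin 1  [load 13/13]
  4 → cabin 2  [load 9/13]
  2 → cabin 2  [load 11/13]
  8 → cabin 3 (new)  [load 8/13]
  3 → cabin 3  [load 11/13]
3 cabins opened.

3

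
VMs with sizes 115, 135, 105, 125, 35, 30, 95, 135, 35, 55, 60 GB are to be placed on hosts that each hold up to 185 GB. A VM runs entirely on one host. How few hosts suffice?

6

Total = 135 + 135 + 125 + 115 + 105 + 95 + 60 + 55 + 35 + 35 + 30 = 925 GB.
Lower bound: ⌈925/185⌉ = 5 hosts.
Also, 6 VMs each exceed 185/2 GB, and no two of those can share a host, so at least 6 hosts are needed.
A packing using 6 hosts:
  host 1: 135 + 35 = 170
  host 2: 135 + 35 = 170
  host 3: 125 + 60 = 185
  host 4: 115 + 55 = 170
  host 5: 105 + 30 = 135
  host 6: 95 = 95
This matches the lower bound, so 6 is optimal.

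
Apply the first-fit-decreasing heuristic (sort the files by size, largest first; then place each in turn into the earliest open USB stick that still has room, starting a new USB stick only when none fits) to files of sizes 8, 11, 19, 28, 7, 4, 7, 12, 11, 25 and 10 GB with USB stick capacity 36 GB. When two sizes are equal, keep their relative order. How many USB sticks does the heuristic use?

Sorted descending: 28, 25, 19, 12, 11, 11, 10, 8, 7, 7, 4.
  28 → USB stick 1 (new)  [load 28/36]
  25 → USB stick 2 (new)  [load 25/36]
  19 → USB stick 3 (new)  [load 19/36]
  12 → USB stick 3  [load 31/36]
  11 → USB stick 2  [load 36/36]
  11 → USB stick 4 (new)  [load 11/36]
  10 → USB stick 4  [load 21/36]
  8 → USB stick 1  [load 36/36]
  7 → USB stick 4  [load 28/36]
  7 → USB stick 4  [load 35/36]
  4 → USB stick 3  [load 35/36]
4 USB sticks opened.

4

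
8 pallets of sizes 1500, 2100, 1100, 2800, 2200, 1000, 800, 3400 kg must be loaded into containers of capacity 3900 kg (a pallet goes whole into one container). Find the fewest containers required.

Total = 3400 + 2800 + 2200 + 2100 + 1500 + 1100 + 1000 + 800 = 14900 kg.
Lower bound: ⌈14900/3900⌉ = 4 containers.
A packing using 4 containers:
  container 1: 3400 = 3400
  container 2: 2800 + 1100 = 3900
  container 3: 2200 + 1500 = 3700
  container 4: 2100 + 1000 + 800 = 3900
This matches the lower bound, so 4 is optimal.

4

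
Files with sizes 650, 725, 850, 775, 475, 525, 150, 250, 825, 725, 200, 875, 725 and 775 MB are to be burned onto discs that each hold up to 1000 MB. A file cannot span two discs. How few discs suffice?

10

Total = 875 + 850 + 825 + 775 + 775 + 725 + 725 + 725 + 650 + 525 + 475 + 250 + 200 + 150 = 8525 MB.
Lower bound: ⌈8525/1000⌉ = 9 discs.
Also, 10 files each exceed 500 MB, and no two of those can share a disc, so at least 10 discs are needed.
A packing using 10 discs:
  disc 1: 875 = 875
  disc 2: 850 + 150 = 1000
  disc 3: 825 = 825
  disc 4: 775 + 200 = 975
  disc 5: 775 = 775
  disc 6: 725 + 250 = 975
  disc 7: 725 = 725
  disc 8: 725 = 725
  disc 9: 650 = 650
  disc 10: 525 + 475 = 1000
This matches the lower bound, so 10 is optimal.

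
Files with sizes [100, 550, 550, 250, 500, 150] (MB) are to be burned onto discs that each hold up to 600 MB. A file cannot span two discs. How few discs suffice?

4

Total = 550 + 550 + 500 + 250 + 150 + 100 = 2100 MB.
Lower bound: ⌈2100/600⌉ = 4 discs.
A packing using 4 discs:
  disc 1: 550 = 550
  disc 2: 550 = 550
  disc 3: 500 + 100 = 600
  disc 4: 250 + 150 = 400
This matches the lower bound, so 4 is optimal.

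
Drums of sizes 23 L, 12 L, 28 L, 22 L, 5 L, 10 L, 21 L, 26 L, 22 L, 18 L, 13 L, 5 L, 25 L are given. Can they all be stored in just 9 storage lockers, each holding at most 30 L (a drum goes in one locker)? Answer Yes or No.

A valid assignment using 9 storage lockers:
  locker 1: 28 = 28
  locker 2: 26 = 26
  locker 3: 25 + 5 = 30
  locker 4: 23 + 5 = 28
  locker 5: 22 = 22
  locker 6: 22 = 22
  locker 7: 21 = 21
  locker 8: 18 + 12 = 30
  locker 9: 13 + 10 = 23
Every load is within 30 L, so 9 storage lockers suffice.

Yes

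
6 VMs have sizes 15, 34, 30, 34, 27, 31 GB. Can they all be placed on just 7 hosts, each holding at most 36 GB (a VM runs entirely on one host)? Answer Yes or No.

A valid assignment using 6 hosts:
  host 1: 34 = 34
  host 2: 34 = 34
  host 3: 31 = 31
  host 4: 30 = 30
  host 5: 27 = 27
  host 6: 15 = 15
That uses only 6 ≤ 7, so 7 hosts are enough.

Yes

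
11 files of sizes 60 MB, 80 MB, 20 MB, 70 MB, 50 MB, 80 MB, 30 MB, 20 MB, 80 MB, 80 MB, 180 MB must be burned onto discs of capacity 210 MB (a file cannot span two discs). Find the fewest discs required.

4

Total = 180 + 80 + 80 + 80 + 80 + 70 + 60 + 50 + 30 + 20 + 20 = 750 MB.
Lower bound: ⌈750/210⌉ = 4 discs.
A packing using 4 discs:
  disc 1: 180 + 30 = 210
  disc 2: 80 + 80 + 50 = 210
  disc 3: 80 + 80 + 20 + 20 = 200
  disc 4: 70 + 60 = 130
This matches the lower bound, so 4 is optimal.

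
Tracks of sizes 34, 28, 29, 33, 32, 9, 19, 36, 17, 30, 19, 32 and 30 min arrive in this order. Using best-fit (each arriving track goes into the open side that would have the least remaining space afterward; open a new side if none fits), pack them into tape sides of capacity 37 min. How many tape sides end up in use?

  34 → side 1 (new)  [load 34/37]
  28 → side 2 (new)  [load 28/37]
  29 → side 3 (new)  [load 29/37]
  33 → side 4 (new)  [load 33/37]
  32 → side 5 (new)  [load 32/37]
  9 → side 2  [load 37/37]
  19 → side 6 (new)  [load 19/37]
  36 → side 7 (new)  [load 36/37]
  17 → side 6  [load 36/37]
  30 → side 8 (new)  [load 30/37]
  19 → side 9 (new)  [load 19/37]
  32 → side 10 (new)  [load 32/37]
  30 → side 11 (new)  [load 30/37]
11 tape sides opened.

11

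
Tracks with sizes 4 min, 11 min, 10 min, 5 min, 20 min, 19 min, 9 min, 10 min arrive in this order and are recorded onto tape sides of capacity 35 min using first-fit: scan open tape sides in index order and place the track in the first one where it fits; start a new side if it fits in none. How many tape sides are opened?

  4 → side 1 (new)  [load 4/35]
  11 → side 1  [load 15/35]
  10 → side 1  [load 25/35]
  5 → side 1  [load 30/35]
  20 → side 2 (new)  [load 20/35]
  19 → side 3 (new)  [load 19/35]
  9 → side 2  [load 29/35]
  10 → side 3  [load 29/35]
3 tape sides opened.

3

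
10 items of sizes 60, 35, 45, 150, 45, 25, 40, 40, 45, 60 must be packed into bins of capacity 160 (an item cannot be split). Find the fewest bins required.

Total = 150 + 60 + 60 + 45 + 45 + 45 + 40 + 40 + 35 + 25 = 545.
Lower bound: ⌈545/160⌉ = 4 bins.
A packing using 4 bins:
  bin 1: 150 = 150
  bin 2: 60 + 60 + 40 = 160
  bin 3: 45 + 45 + 45 + 25 = 160
  bin 4: 40 + 35 = 75
This matches the lower bound, so 4 is optimal.

4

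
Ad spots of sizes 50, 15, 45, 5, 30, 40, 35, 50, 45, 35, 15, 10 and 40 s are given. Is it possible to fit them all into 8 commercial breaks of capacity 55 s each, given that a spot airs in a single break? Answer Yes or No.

Total = 415 s; ⌈415/55⌉ = 8.
9 ad spots each exceed half the capacity and cannot share a break, forcing at least 9 commercial breaks.
At least 9 commercial breaks are required, but only 8 are allowed.

No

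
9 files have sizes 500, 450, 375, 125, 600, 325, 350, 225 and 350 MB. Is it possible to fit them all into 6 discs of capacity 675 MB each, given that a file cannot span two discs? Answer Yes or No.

Yes

A valid assignment using 6 discs:
  disc 1: 600 = 600
  disc 2: 500 + 125 = 625
  disc 3: 450 + 225 = 675
  disc 4: 375 = 375
  disc 5: 350 + 325 = 675
  disc 6: 350 = 350
Every load is within 675 MB, so 6 discs suffice.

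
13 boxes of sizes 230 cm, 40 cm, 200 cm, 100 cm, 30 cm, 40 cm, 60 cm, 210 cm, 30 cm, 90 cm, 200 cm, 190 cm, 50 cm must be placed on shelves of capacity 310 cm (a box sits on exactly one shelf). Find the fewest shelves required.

Total = 230 + 210 + 200 + 200 + 190 + 100 + 90 + 60 + 50 + 40 + 40 + 30 + 30 = 1470 cm.
Lower bound: ⌈1470/310⌉ = 5 shelves.
A packing using 5 shelves:
  shelf 1: 230 + 60 = 290
  shelf 2: 210 + 100 = 310
  shelf 3: 200 + 90 = 290
  shelf 4: 200 + 50 + 40 = 290
  shelf 5: 190 + 40 + 30 + 30 = 290
This matches the lower bound, so 5 is optimal.

5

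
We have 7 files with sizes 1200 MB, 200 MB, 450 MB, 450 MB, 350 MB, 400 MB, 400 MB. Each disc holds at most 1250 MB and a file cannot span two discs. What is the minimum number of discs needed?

Total = 1200 + 450 + 450 + 400 + 400 + 350 + 200 = 3450 MB.
Lower bound: ⌈3450/1250⌉ = 3 discs.
A packing using 3 discs:
  disc 1: 1200 = 1200
  disc 2: 450 + 450 + 350 = 1250
  disc 3: 400 + 400 + 200 = 1000
This matches the lower bound, so 3 is optimal.

3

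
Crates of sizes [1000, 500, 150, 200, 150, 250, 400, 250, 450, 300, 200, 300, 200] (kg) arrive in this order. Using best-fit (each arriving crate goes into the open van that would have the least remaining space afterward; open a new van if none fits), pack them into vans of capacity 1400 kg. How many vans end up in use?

  1000 → van 1 (new)  [load 1000/1400]
  500 → van 2 (new)  [load 500/1400]
  150 → van 1  [load 1150/1400]
  200 → van 1  [load 1350/1400]
  150 → van 2  [load 650/1400]
  250 → van 2  [load 900/1400]
  400 → van 2  [load 1300/1400]
  250 → van 3 (new)  [load 250/1400]
  450 → van 3  [load 700/1400]
  300 → van 3  [load 1000/1400]
  200 → van 3  [load 1200/1400]
  300 → van 4 (new)  [load 300/1400]
  200 → van 3  [load 1400/1400]
4 vans opened.

4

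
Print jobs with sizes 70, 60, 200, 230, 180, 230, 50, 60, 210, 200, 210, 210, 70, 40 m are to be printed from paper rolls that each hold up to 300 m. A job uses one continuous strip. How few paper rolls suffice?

Total = 230 + 230 + 210 + 210 + 210 + 200 + 200 + 180 + 70 + 70 + 60 + 60 + 50 + 40 = 2020 m.
Lower bound: ⌈2020/300⌉ = 7 paper rolls.
Also, 8 print jobs each exceed 150 m, and no two of those can share a roll, so at least 8 paper rolls are needed.
A packing using 8 paper rolls:
  roll 1: 230 + 70 = 300
  roll 2: 230 + 70 = 300
  roll 3: 210 + 60 = 270
  roll 4: 210 + 60 = 270
  roll 5: 210 + 50 + 40 = 300
  roll 6: 200 = 200
  roll 7: 200 = 200
  roll 8: 180 = 180
This matches the lower bound, so 8 is optimal.

8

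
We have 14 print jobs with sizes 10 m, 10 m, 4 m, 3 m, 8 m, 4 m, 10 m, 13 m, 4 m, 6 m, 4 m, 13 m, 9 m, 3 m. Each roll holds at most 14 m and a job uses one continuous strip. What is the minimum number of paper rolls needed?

Total = 13 + 13 + 10 + 10 + 10 + 9 + 8 + 6 + 4 + 4 + 4 + 4 + 3 + 3 = 101 m.
Lower bound: ⌈101/14⌉ = 8 paper rolls.
A packing using 8 paper rolls:
  roll 1: 13 = 13
  roll 2: 13 = 13
  roll 3: 10 + 4 = 14
  roll 4: 10 + 4 = 14
  roll 5: 10 + 4 = 14
  roll 6: 9 + 4 = 13
  roll 7: 8 + 6 = 14
  roll 8: 3 + 3 = 6
This matches the lower bound, so 8 is optimal.

8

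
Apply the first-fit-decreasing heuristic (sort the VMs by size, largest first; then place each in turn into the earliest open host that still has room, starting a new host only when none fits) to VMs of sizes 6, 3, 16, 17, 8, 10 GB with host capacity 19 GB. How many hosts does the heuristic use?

4

Sorted descending: 17, 16, 10, 8, 6, 3.
  17 → host 1 (new)  [load 17/19]
  16 → host 2 (new)  [load 16/19]
  10 → host 3 (new)  [load 10/19]
  8 → host 3  [load 18/19]
  6 → host 4 (new)  [load 6/19]
  3 → host 2  [load 19/19]
4 hosts opened.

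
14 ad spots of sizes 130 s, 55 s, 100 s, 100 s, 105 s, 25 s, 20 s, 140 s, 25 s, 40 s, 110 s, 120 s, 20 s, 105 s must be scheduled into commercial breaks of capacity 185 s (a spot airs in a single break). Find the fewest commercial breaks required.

Total = 140 + 130 + 120 + 110 + 105 + 105 + 100 + 100 + 55 + 40 + 25 + 25 + 20 + 20 = 1095 s.
Lower bound: ⌈1095/185⌉ = 6 commercial breaks.
Also, 8 ad spots each exceed 185/2 s, and no two of those can share a break, so at least 8 commercial breaks are needed.
A packing using 8 commercial breaks:
  break 1: 140 + 40 = 180
  break 2: 130 + 55 = 185
  break 3: 120 + 25 + 25 = 170
  break 4: 110 + 20 + 20 = 150
  break 5: 105 = 105
  break 6: 105 = 105
  break 7: 100 = 100
  break 8: 100 = 100
This matches the lower bound, so 8 is optimal.

8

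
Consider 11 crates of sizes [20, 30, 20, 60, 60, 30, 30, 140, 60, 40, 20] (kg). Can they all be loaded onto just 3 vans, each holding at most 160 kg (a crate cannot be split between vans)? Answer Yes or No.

Total = 510 kg; ⌈510/160⌉ = 4.
At least 4 vans are required, but only 3 are allowed.

No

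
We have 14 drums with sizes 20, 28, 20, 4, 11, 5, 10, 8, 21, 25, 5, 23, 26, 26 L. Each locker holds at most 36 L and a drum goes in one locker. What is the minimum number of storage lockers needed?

8

Total = 28 + 26 + 26 + 25 + 23 + 21 + 20 + 20 + 11 + 10 + 8 + 5 + 5 + 4 = 232 L.
Lower bound: ⌈232/36⌉ = 7 storage lockers.
Also, 8 drums each exceed 18 L, and no two of those can share a locker, so at least 8 storage lockers are needed.
A packing using 8 storage lockers:
  locker 1: 28 + 8 = 36
  locker 2: 26 + 10 = 36
  locker 3: 26 + 5 + 5 = 36
  locker 4: 25 + 11 = 36
  locker 5: 23 + 4 = 27
  locker 6: 21 = 21
  locker 7: 20 = 20
  locker 8: 20 = 20
This matches the lower bound, so 8 is optimal.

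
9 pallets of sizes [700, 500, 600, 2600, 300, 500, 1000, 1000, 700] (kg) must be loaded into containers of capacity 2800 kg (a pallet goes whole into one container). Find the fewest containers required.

Total = 2600 + 1000 + 1000 + 700 + 700 + 600 + 500 + 500 + 300 = 7900 kg.
Lower bound: ⌈7900/2800⌉ = 3 containers.
A packing using 3 containers:
  container 1: 2600 = 2600
  container 2: 1000 + 1000 + 700 = 2700
  container 3: 700 + 600 + 500 + 500 + 300 = 2600
This matches the lower bound, so 3 is optimal.

3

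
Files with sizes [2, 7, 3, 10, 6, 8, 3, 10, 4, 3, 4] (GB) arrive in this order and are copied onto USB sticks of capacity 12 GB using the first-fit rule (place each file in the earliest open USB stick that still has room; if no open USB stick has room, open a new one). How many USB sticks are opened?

6

  2 → USB stick 1 (new)  [load 2/12]
  7 → USB stick 1  [load 9/12]
  3 → USB stick 1  [load 12/12]
  10 → USB stick 2 (new)  [load 10/12]
  6 → USB stick 3 (new)  [load 6/12]
  8 → USB stick 4 (new)  [load 8/12]
  3 → USB stick 3  [load 9/12]
  10 → USB stick 5 (new)  [load 10/12]
  4 → USB stick 4  [load 12/12]
  3 → USB stick 3  [load 12/12]
  4 → USB stick 6 (new)  [load 4/12]
6 USB sticks opened.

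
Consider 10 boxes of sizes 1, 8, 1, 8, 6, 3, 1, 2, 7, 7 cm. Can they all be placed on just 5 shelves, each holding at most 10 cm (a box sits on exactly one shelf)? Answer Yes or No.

Yes

A valid assignment using 5 shelves:
  shelf 1: 8 + 2 = 10
  shelf 2: 8 + 1 + 1 = 10
  shelf 3: 7 + 3 = 10
  shelf 4: 7 + 1 = 8
  shelf 5: 6 = 6
Every load is within 10 cm, so 5 shelves suffice.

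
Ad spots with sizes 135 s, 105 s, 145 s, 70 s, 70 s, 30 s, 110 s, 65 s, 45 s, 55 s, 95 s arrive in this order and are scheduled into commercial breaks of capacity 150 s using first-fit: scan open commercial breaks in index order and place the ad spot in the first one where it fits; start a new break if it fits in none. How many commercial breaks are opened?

  135 → break 1 (new)  [load 135/150]
  105 → break 2 (new)  [load 105/150]
  145 → break 3 (new)  [load 145/150]
  70 → break 4 (new)  [load 70/150]
  70 → break 4  [load 140/150]
  30 → break 2  [load 135/150]
  110 → break 5 (new)  [load 110/150]
  65 → break 6 (new)  [load 65/150]
  45 → break 6  [load 110/150]
  55 → break 7 (new)  [load 55/150]
  95 → break 7  [load 150/150]
7 commercial breaks opened.

7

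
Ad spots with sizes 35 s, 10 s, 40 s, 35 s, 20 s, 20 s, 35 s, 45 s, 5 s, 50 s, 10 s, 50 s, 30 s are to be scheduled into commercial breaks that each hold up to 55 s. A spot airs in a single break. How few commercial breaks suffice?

8

Total = 50 + 50 + 45 + 40 + 35 + 35 + 35 + 30 + 20 + 20 + 10 + 10 + 5 = 385 s.
Lower bound: ⌈385/55⌉ = 7 commercial breaks.
Also, 8 ad spots each exceed 55/2 s, and no two of those can share a break, so at least 8 commercial breaks are needed.
A packing using 8 commercial breaks:
  break 1: 50 + 5 = 55
  break 2: 50 = 50
  break 3: 45 + 10 = 55
  break 4: 40 + 10 = 50
  break 5: 35 + 20 = 55
  break 6: 35 + 20 = 55
  break 7: 35 = 35
  break 8: 30 = 30
This matches the lower bound, so 8 is optimal.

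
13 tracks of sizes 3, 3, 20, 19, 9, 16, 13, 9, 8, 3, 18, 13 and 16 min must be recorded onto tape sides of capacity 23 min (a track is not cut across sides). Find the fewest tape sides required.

8

Total = 20 + 19 + 18 + 16 + 16 + 13 + 13 + 9 + 9 + 8 + 3 + 3 + 3 = 150 min.
Lower bound: ⌈150/23⌉ = 7 tape sides.
A packing using 8 tape sides:
  side 1: 20 + 3 = 23
  side 2: 19 + 3 = 22
  side 3: 18 + 3 = 21
  side 4: 16 = 16
  side 5: 16 = 16
  side 6: 13 + 9 = 22
  side 7: 13 + 9 = 22
  side 8: 8 = 8
No arrangement into 7 tape sides stays within capacity, so 8 is optimal.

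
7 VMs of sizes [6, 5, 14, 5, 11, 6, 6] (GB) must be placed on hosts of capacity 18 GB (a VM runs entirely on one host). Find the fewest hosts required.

4

Total = 14 + 11 + 6 + 6 + 6 + 5 + 5 = 53 GB.
Lower bound: ⌈53/18⌉ = 3 hosts.
A packing using 4 hosts:
  host 1: 14 = 14
  host 2: 11 + 6 = 17
  host 3: 6 + 6 + 5 = 17
  host 4: 5 = 5
No arrangement into 3 hosts stays within capacity, so 4 is optimal.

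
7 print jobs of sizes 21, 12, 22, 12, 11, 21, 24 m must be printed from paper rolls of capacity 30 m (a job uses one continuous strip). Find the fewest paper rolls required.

6

Total = 24 + 22 + 21 + 21 + 12 + 12 + 11 = 123 m.
Lower bound: ⌈123/30⌉ = 5 paper rolls.
A packing using 6 paper rolls:
  roll 1: 24 = 24
  roll 2: 22 = 22
  roll 3: 21 = 21
  roll 4: 21 = 21
  roll 5: 12 + 12 = 24
  roll 6: 11 = 11
No arrangement into 5 paper rolls stays within capacity, so 6 is optimal.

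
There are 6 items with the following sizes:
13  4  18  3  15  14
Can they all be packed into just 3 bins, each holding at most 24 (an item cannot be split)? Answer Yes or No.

No

Total = 67; ⌈67/24⌉ = 3.
4 items each exceed half the capacity and cannot share a bin, forcing at least 4 bins.
At least 4 bins are required, but only 3 are allowed.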